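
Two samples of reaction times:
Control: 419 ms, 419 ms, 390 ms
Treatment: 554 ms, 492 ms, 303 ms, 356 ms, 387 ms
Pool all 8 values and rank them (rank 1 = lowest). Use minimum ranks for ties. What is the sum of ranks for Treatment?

21

Sorted (ascending): 303, 356, 387, 390, 419, 419, 492, 554
The 2 values of 419 occupy positions 5–6 → each gets rank 5.
Treatment values → pooled ranks: 554→8, 492→7, 303→1, 356→2, 387→3
Rank sum = 8 + 7 + 1 + 2 + 3 = 21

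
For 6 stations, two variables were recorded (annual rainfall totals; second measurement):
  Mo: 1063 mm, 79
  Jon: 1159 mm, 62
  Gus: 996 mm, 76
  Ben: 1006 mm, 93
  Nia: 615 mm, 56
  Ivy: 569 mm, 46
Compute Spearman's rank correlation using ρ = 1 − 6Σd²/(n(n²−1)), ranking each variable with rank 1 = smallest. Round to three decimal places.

Ranks of variable 1: 5, 6, 3, 4, 2, 1
Ranks of variable 2: 5, 3, 4, 6, 2, 1
d = r₁ − r₂: 0, 3, -1, -2, 0, 0
d²: 0, 9, 1, 4, 0, 0; Σd² = 14
ρ = 1 − 6·14/(6·35) = 1 − 84/210 = 0.600

0.600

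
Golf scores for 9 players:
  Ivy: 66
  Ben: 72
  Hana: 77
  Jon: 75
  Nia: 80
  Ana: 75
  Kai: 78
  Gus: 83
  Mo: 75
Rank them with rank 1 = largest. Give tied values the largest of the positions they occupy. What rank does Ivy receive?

9

Sorted (descending): 83, 80, 78, 77, 75, 75, 75, 72, 66
The 3 values of 75 occupy positions 5–7 → each gets rank 7.
Ivy has value 66 → rank 9.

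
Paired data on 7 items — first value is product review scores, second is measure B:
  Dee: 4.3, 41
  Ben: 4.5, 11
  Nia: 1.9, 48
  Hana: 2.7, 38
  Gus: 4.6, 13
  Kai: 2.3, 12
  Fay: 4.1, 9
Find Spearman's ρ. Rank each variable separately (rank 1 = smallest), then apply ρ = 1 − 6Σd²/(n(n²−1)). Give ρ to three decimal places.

-0.357

Ranks of variable 1: 5, 6, 1, 3, 7, 2, 4
Ranks of variable 2: 6, 2, 7, 5, 4, 3, 1
d = r₁ − r₂: -1, 4, -6, -2, 3, -1, 3
d²: 1, 16, 36, 4, 9, 1, 9; Σd² = 76
ρ = 1 − 6·76/(7·48) = 1 − 456/336 = -0.357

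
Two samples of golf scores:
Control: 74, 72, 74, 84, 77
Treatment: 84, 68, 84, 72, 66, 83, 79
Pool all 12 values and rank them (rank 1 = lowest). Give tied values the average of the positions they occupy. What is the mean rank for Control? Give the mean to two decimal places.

6.50

Sorted (ascending): 66, 68, 72, 72, 74, 74, 77, 79, 83, 84, 84, 84
The 2 values of 72 occupy positions 3–4 → average rank (3+4)/2 = 3.5.
The 2 values of 74 occupy positions 5–6 → average rank (5+6)/2 = 5.5.
The 3 values of 84 occupy positions 10–12 → average rank 11.
Control values → pooled ranks: 74→5.5, 72→3.5, 74→5.5, 84→11, 77→7
Mean rank = (5.5 + 3.5 + 5.5 + 11 + 7) / 5 = 6.50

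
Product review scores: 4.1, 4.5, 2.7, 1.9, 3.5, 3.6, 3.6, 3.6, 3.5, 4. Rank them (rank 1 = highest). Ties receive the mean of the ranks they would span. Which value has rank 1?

4.5

Sorted (descending): 4.5, 4.1, 4, 3.6, 3.6, 3.6, 3.5, 3.5, 2.7, 1.9
The 3 values of 3.6 occupy positions 4–6 → average rank 5.
The 2 values of 3.5 occupy positions 7–8 → average rank (7+8)/2 = 7.5.
Rank 1 → value 4.5.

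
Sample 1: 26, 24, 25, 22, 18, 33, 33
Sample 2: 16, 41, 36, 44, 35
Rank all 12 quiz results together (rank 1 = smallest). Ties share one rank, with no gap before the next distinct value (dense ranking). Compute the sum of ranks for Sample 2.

39

Sorted (ascending): 16, 18, 22, 24, 25, 26, 33, 33, 35, 36, 41, 44
The 2 values of 33 share dense rank 7.
Remaining distinct values take the next consecutive integers.
Sample 2 values → pooled ranks: 16→1, 41→10, 36→9, 44→11, 35→8
Rank sum = 1 + 10 + 9 + 11 + 8 = 39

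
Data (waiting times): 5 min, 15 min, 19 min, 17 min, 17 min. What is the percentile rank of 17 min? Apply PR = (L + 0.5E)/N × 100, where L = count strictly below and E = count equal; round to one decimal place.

N = 5.
Strictly below 17: 2. Equal to 17: 2.
PR = (2 + 0.5·2)/5 × 100 = 60.0

60.0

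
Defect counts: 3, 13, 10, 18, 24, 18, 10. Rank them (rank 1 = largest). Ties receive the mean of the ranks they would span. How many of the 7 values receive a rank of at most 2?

1

Sorted (descending): 24, 18, 18, 13, 10, 10, 3
The 2 values of 18 occupy positions 2–3 → average rank (2+3)/2 = 2.5.
The 2 values of 10 occupy positions 5–6 → average rank (5+6)/2 = 5.5.
Ranks ≤ 2: {1} → 1 value.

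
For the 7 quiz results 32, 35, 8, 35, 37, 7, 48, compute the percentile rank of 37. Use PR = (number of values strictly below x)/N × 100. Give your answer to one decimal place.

71.4

N = 7.
Strictly below 37: 5. Equal to 37: 1.
PR = 5/7 × 100 = 71.4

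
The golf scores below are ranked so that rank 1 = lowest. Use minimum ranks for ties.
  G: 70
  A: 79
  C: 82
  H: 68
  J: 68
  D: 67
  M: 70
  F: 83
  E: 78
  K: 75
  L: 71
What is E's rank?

8

Sorted (ascending): 67, 68, 68, 70, 70, 71, 75, 78, 79, 82, 83
The 2 values of 68 occupy positions 2–3 → each gets rank 2.
The 2 values of 70 occupy positions 4–5 → each gets rank 4.
E has value 78 → rank 8.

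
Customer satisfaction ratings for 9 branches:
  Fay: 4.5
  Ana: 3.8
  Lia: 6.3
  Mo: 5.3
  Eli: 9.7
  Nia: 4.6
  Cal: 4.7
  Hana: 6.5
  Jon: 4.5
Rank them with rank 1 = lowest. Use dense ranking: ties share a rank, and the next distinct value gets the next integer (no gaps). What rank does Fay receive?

2

Sorted (ascending): 3.8, 4.5, 4.5, 4.6, 4.7, 5.3, 6.3, 6.5, 9.7
The 2 values of 4.5 share dense rank 2.
Remaining distinct values take the next consecutive integers.
Fay has value 4.5 → rank 2.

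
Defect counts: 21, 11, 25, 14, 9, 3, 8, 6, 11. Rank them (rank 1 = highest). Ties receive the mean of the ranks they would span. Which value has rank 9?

Sorted (descending): 25, 21, 14, 11, 11, 9, 8, 6, 3
The 2 values of 11 occupy positions 4–5 → average rank (4+5)/2 = 4.5.
Rank 9 → value 3.

3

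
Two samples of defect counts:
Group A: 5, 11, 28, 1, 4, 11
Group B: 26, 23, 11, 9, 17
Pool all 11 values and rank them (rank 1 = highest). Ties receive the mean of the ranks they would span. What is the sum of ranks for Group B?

Sorted (descending): 28, 26, 23, 17, 11, 11, 11, 9, 5, 4, 1
The 3 values of 11 occupy positions 5–7 → average rank 6.
Group B values → pooled ranks: 26→2, 23→3, 11→6, 9→8, 17→4
Rank sum = 2 + 3 + 6 + 8 + 4 = 23

23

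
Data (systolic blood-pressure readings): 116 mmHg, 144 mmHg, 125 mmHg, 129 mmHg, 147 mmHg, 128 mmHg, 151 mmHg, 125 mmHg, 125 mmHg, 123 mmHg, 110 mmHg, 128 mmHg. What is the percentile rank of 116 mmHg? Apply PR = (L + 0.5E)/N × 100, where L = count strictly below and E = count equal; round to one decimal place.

12.5

N = 12.
Strictly below 116: 1. Equal to 116: 1.
PR = (1 + 0.5·1)/12 × 100 = 12.5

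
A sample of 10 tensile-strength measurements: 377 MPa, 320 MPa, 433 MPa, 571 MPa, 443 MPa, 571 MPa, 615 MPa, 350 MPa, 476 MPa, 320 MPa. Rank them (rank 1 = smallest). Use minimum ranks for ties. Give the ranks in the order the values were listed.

Sorted (ascending): 320, 320, 350, 377, 433, 443, 476, 571, 571, 615
The 2 values of 320 occupy positions 1–2 → each gets rank 1.
The 2 values of 571 occupy positions 8–9 → each gets rank 8.

4, 1, 5, 8, 6, 8, 10, 3, 7, 1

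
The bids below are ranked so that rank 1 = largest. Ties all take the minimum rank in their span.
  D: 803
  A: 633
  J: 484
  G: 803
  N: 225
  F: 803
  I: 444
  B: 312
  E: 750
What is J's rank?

6

Sorted (descending): 803, 803, 803, 750, 633, 484, 444, 312, 225
The 3 values of 803 occupy positions 1–3 → each gets rank 1.
J has value 484 → rank 6.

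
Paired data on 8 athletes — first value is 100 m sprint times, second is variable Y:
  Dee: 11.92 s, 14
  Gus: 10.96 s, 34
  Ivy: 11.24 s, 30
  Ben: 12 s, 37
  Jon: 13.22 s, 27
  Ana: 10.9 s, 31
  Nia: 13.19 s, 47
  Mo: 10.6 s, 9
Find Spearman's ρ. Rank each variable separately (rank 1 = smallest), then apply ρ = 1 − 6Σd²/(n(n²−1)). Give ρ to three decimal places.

Ranks of variable 1: 5, 3, 4, 6, 8, 2, 7, 1
Ranks of variable 2: 2, 6, 4, 7, 3, 5, 8, 1
d = r₁ − r₂: 3, -3, 0, -1, 5, -3, -1, 0
d²: 9, 9, 0, 1, 25, 9, 1, 0; Σd² = 54
ρ = 1 − 6·54/(8·63) = 1 − 324/504 = 0.357

0.357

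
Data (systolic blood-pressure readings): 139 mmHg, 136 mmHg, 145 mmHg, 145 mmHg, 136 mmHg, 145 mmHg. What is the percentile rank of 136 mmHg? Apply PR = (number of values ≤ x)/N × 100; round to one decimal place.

N = 6.
Strictly below 136: 0. Equal to 136: 2.
PR = 2/6 × 100 = 33.3

33.3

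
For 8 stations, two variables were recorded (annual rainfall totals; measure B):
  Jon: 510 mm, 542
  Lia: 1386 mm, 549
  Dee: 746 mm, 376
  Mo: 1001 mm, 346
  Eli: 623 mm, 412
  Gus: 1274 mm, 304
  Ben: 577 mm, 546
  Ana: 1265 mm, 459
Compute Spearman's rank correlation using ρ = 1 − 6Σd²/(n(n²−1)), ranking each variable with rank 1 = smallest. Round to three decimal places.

Ranks of variable 1: 1, 8, 4, 5, 3, 7, 2, 6
Ranks of variable 2: 6, 8, 3, 2, 4, 1, 7, 5
d = r₁ − r₂: -5, 0, 1, 3, -1, 6, -5, 1
d²: 25, 0, 1, 9, 1, 36, 25, 1; Σd² = 98
ρ = 1 − 6·98/(8·63) = 1 − 588/504 = -0.167

-0.167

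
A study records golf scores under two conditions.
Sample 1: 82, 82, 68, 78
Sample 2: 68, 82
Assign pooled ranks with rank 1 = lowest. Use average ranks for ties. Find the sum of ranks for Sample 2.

Sorted (ascending): 68, 68, 78, 82, 82, 82
The 2 values of 68 occupy positions 1–2 → average rank (1+2)/2 = 1.5.
The 3 values of 82 occupy positions 4–6 → average rank 5.
Sample 2 values → pooled ranks: 68→1.5, 82→5
Rank sum = 1.5 + 5 = 6.5

6.5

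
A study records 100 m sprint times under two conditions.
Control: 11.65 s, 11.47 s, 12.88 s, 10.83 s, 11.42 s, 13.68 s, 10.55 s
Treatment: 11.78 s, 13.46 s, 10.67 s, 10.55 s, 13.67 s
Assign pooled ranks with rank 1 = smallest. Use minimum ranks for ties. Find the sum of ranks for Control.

Sorted (ascending): 10.55, 10.55, 10.67, 10.83, 11.42, 11.47, 11.65, 11.78, 12.88, 13.46, 13.67, 13.68
The 2 values of 10.55 occupy positions 1–2 → each gets rank 1.
Control values → pooled ranks: 11.65→7, 11.47→6, 12.88→9, 10.83→4, 11.42→5, 13.68→12, 10.55→1
Rank sum = 7 + 6 + 9 + 4 + 5 + 12 + 1 = 44

44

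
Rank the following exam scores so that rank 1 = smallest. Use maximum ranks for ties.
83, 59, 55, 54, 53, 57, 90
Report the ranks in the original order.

6, 5, 3, 2, 1, 4, 7

Sorted (ascending): 53, 54, 55, 57, 59, 83, 90
No ties — each value takes its position as its rank.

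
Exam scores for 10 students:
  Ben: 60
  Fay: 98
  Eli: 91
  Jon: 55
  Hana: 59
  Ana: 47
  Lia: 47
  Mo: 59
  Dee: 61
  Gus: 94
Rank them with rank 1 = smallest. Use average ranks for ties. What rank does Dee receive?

7

Sorted (ascending): 47, 47, 55, 59, 59, 60, 61, 91, 94, 98
The 2 values of 47 occupy positions 1–2 → average rank (1+2)/2 = 1.5.
The 2 values of 59 occupy positions 4–5 → average rank (4+5)/2 = 4.5.
Dee has value 61 → rank 7.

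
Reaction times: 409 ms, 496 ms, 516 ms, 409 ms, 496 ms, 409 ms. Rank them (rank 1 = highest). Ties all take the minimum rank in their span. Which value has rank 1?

Sorted (descending): 516, 496, 496, 409, 409, 409
The 2 values of 496 occupy positions 2–3 → each gets rank 2.
The 3 values of 409 occupy positions 4–6 → each gets rank 4.
Rank 1 → value 516.

516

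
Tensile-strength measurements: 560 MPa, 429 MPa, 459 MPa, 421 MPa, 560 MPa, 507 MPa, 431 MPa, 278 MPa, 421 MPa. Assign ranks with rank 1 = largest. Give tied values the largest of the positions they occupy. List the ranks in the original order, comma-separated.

Sorted (descending): 560, 560, 507, 459, 431, 429, 421, 421, 278
The 2 values of 560 occupy positions 1–2 → each gets rank 2.
The 2 values of 421 occupy positions 7–8 → each gets rank 8.

2, 6, 4, 8, 2, 3, 5, 9, 8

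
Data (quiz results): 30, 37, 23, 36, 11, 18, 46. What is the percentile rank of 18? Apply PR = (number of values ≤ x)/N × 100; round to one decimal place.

28.6

N = 7.
Strictly below 18: 1. Equal to 18: 1.
PR = 2/7 × 100 = 28.6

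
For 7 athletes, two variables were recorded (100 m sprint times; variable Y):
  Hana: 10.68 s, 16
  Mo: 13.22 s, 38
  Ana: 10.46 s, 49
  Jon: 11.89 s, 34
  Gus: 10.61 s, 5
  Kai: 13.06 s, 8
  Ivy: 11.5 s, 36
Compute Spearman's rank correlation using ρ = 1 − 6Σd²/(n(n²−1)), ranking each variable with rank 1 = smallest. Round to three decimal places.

0.000

Ranks of variable 1: 3, 7, 1, 5, 2, 6, 4
Ranks of variable 2: 3, 6, 7, 4, 1, 2, 5
d = r₁ − r₂: 0, 1, -6, 1, 1, 4, -1
d²: 0, 1, 36, 1, 1, 16, 1; Σd² = 56
ρ = 1 − 6·56/(7·48) = 1 − 336/336 = 0.000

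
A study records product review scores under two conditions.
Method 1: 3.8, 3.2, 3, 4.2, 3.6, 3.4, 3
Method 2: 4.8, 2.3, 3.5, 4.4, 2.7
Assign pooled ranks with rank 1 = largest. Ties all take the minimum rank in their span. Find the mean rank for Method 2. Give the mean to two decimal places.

6.40

Sorted (descending): 4.8, 4.4, 4.2, 3.8, 3.6, 3.5, 3.4, 3.2, 3, 3, 2.7, 2.3
The 2 values of 3 occupy positions 9–10 → each gets rank 9.
Method 2 values → pooled ranks: 4.8→1, 2.3→12, 3.5→6, 4.4→2, 2.7→11
Mean rank = (1 + 12 + 6 + 2 + 11) / 5 = 6.40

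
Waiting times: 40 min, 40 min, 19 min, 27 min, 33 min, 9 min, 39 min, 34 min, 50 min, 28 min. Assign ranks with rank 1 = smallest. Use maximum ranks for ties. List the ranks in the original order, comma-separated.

9, 9, 2, 3, 5, 1, 7, 6, 10, 4

Sorted (ascending): 9, 19, 27, 28, 33, 34, 39, 40, 40, 50
The 2 values of 40 occupy positions 8–9 → each gets rank 9.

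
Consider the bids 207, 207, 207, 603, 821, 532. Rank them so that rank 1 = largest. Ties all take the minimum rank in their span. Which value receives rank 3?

Sorted (descending): 821, 603, 532, 207, 207, 207
The 3 values of 207 occupy positions 4–6 → each gets rank 4.
Rank 3 → value 532.

532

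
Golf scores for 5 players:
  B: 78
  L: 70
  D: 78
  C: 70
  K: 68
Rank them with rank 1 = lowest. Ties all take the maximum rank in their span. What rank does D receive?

5

Sorted (ascending): 68, 70, 70, 78, 78
The 2 values of 70 occupy positions 2–3 → each gets rank 3.
The 2 values of 78 occupy positions 4–5 → each gets rank 5.
D has value 78 → rank 5.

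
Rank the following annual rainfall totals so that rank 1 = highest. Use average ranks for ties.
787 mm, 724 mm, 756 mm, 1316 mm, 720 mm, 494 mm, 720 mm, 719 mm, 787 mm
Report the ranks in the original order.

2.5, 5, 4, 1, 6.5, 9, 6.5, 8, 2.5

Sorted (descending): 1316, 787, 787, 756, 724, 720, 720, 719, 494
The 2 values of 787 occupy positions 2–3 → average rank (2+3)/2 = 2.5.
The 2 values of 720 occupy positions 6–7 → average rank (6+7)/2 = 6.5.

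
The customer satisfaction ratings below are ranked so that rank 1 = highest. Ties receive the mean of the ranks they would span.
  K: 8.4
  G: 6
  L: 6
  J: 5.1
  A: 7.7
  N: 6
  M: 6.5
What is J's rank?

7

Sorted (descending): 8.4, 7.7, 6.5, 6, 6, 6, 5.1
The 3 values of 6 occupy positions 4–6 → average rank 5.
J has value 5.1 → rank 7.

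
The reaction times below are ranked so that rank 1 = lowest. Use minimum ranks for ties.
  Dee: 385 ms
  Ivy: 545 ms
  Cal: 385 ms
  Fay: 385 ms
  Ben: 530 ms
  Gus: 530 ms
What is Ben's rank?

Sorted (ascending): 385, 385, 385, 530, 530, 545
The 3 values of 385 occupy positions 1–3 → each gets rank 1.
The 2 values of 530 occupy positions 4–5 → each gets rank 4.
Ben has value 530 ms → rank 4.

4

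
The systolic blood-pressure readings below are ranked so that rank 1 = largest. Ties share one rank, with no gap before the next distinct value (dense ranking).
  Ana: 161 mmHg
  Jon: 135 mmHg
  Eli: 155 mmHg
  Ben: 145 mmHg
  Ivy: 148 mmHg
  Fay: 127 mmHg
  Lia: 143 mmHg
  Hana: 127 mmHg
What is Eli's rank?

2

Sorted (descending): 161, 155, 148, 145, 143, 135, 127, 127
The 2 values of 127 share dense rank 7.
Remaining distinct values take the next consecutive integers.
Eli has value 155 mmHg → rank 2.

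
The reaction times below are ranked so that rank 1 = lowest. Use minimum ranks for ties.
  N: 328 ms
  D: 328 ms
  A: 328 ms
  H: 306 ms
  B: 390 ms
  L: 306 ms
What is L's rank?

Sorted (ascending): 306, 306, 328, 328, 328, 390
The 2 values of 306 occupy positions 1–2 → each gets rank 1.
The 3 values of 328 occupy positions 3–5 → each gets rank 3.
L has value 306 ms → rank 1.

1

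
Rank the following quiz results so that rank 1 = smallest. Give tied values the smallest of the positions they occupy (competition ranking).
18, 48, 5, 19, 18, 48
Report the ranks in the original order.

2, 5, 1, 4, 2, 5

Sorted (ascending): 5, 18, 18, 19, 48, 48
The 2 values of 18 occupy positions 2–3 → each gets rank 2.
The 2 values of 48 occupy positions 5–6 → each gets rank 5.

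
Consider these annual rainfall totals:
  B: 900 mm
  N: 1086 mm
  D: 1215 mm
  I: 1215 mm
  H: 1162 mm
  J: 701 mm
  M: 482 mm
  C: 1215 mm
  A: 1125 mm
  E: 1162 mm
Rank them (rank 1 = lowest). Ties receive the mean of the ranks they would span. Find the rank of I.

9

Sorted (ascending): 482, 701, 900, 1086, 1125, 1162, 1162, 1215, 1215, 1215
The 2 values of 1162 occupy positions 6–7 → average rank (6+7)/2 = 6.5.
The 3 values of 1215 occupy positions 8–10 → average rank 9.
I has value 1215 mm → rank 9.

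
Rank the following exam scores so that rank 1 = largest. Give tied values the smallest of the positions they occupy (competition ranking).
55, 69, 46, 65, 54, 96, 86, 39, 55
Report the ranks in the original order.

Sorted (descending): 96, 86, 69, 65, 55, 55, 54, 46, 39
The 2 values of 55 occupy positions 5–6 → each gets rank 5.

5, 3, 8, 4, 7, 1, 2, 9, 5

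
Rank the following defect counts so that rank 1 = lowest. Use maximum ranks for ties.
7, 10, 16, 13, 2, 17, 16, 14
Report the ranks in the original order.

2, 3, 7, 4, 1, 8, 7, 5

Sorted (ascending): 2, 7, 10, 13, 14, 16, 16, 17
The 2 values of 16 occupy positions 6–7 → each gets rank 7.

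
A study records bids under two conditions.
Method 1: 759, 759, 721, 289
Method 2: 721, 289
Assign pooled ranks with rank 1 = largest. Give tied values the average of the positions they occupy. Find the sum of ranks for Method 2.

Sorted (descending): 759, 759, 721, 721, 289, 289
The 2 values of 759 occupy positions 1–2 → average rank (1+2)/2 = 1.5.
The 2 values of 721 occupy positions 3–4 → average rank (3+4)/2 = 3.5.
The 2 values of 289 occupy positions 5–6 → average rank (5+6)/2 = 5.5.
Method 2 values → pooled ranks: 721→3.5, 289→5.5
Rank sum = 3.5 + 5.5 = 9

9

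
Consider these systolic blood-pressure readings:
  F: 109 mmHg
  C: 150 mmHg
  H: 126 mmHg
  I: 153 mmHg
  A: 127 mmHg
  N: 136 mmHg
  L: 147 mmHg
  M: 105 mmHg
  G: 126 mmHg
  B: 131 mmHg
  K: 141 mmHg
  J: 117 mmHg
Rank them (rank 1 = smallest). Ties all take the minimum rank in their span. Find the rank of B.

Sorted (ascending): 105, 109, 117, 126, 126, 127, 131, 136, 141, 147, 150, 153
The 2 values of 126 occupy positions 4–5 → each gets rank 4.
B has value 131 mmHg → rank 7.

7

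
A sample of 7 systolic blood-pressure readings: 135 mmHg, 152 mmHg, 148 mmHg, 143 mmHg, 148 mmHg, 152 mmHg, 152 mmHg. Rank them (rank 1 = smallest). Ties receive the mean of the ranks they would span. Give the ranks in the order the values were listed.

Sorted (ascending): 135, 143, 148, 148, 152, 152, 152
The 2 values of 148 occupy positions 3–4 → average rank (3+4)/2 = 3.5.
The 3 values of 152 occupy positions 5–7 → average rank 6.

1, 6, 3.5, 2, 3.5, 6, 6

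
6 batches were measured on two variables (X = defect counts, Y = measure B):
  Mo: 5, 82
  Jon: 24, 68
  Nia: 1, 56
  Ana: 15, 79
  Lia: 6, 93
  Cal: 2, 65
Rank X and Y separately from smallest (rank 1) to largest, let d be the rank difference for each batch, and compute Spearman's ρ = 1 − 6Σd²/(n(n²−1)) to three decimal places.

Ranks of variable 1: 3, 6, 1, 5, 4, 2
Ranks of variable 2: 5, 3, 1, 4, 6, 2
d = r₁ − r₂: -2, 3, 0, 1, -2, 0
d²: 4, 9, 0, 1, 4, 0; Σd² = 18
ρ = 1 − 6·18/(6·35) = 1 − 108/210 = 0.486

0.486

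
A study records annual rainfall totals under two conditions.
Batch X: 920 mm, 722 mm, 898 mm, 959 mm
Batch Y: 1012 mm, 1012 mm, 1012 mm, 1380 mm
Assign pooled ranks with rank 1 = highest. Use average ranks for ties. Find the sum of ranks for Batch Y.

10

Sorted (descending): 1380, 1012, 1012, 1012, 959, 920, 898, 722
The 3 values of 1012 occupy positions 2–4 → average rank 3.
Batch Y values → pooled ranks: 1012→3, 1012→3, 1012→3, 1380→1
Rank sum = 3 + 3 + 3 + 1 = 10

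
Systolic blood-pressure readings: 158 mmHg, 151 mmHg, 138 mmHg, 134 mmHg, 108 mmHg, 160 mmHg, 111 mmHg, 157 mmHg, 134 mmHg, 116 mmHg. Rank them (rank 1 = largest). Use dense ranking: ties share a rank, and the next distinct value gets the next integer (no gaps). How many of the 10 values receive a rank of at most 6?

7

Sorted (descending): 160, 158, 157, 151, 138, 134, 134, 116, 111, 108
The 2 values of 134 share dense rank 6.
Remaining distinct values take the next consecutive integers.
Ranks ≤ 6: {1, 2, 3, 4, 5, 6, 6} → 7 values.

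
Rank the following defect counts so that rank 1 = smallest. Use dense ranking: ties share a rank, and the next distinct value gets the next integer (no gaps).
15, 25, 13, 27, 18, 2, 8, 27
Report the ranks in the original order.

4, 6, 3, 7, 5, 1, 2, 7

Sorted (ascending): 2, 8, 13, 15, 18, 25, 27, 27
The 2 values of 27 share dense rank 7.
Remaining distinct values take the next consecutive integers.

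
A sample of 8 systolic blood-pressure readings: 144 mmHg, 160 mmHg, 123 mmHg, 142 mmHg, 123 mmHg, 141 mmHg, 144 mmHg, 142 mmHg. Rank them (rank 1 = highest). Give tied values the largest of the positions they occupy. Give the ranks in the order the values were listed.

Sorted (descending): 160, 144, 144, 142, 142, 141, 123, 123
The 2 values of 144 occupy positions 2–3 → each gets rank 3.
The 2 values of 142 occupy positions 4–5 → each gets rank 5.
The 2 values of 123 occupy positions 7–8 → each gets rank 8.

3, 1, 8, 5, 8, 6, 3, 5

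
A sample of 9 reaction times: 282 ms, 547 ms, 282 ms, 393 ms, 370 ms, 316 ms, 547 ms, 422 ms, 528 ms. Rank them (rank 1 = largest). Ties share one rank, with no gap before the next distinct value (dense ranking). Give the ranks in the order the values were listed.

7, 1, 7, 4, 5, 6, 1, 3, 2

Sorted (descending): 547, 547, 528, 422, 393, 370, 316, 282, 282
The 2 values of 547 share dense rank 1.
The 2 values of 282 share dense rank 7.
Remaining distinct values take the next consecutive integers.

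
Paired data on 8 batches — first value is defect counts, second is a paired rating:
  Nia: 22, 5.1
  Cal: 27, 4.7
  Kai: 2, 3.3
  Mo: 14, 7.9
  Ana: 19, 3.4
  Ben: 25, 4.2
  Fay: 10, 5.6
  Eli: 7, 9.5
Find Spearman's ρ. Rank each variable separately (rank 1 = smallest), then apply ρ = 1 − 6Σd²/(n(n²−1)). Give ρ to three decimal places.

-0.143

Ranks of variable 1: 6, 8, 1, 4, 5, 7, 3, 2
Ranks of variable 2: 5, 4, 1, 7, 2, 3, 6, 8
d = r₁ − r₂: 1, 4, 0, -3, 3, 4, -3, -6
d²: 1, 16, 0, 9, 9, 16, 9, 36; Σd² = 96
ρ = 1 − 6·96/(8·63) = 1 − 576/504 = -0.143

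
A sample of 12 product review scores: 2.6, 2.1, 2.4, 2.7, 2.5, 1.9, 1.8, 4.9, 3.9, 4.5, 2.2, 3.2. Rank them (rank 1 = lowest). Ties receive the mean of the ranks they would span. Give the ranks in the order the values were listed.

Sorted (ascending): 1.8, 1.9, 2.1, 2.2, 2.4, 2.5, 2.6, 2.7, 3.2, 3.9, 4.5, 4.9
No ties — each value takes its position as its rank.

7, 3, 5, 8, 6, 2, 1, 12, 10, 11, 4, 9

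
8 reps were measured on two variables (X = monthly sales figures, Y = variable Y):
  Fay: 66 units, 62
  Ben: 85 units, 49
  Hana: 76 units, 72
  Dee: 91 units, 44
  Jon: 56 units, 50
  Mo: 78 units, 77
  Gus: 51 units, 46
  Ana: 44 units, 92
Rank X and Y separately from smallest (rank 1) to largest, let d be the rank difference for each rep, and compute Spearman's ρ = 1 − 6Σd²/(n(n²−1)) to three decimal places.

Ranks of variable 1: 4, 7, 5, 8, 3, 6, 2, 1
Ranks of variable 2: 5, 3, 6, 1, 4, 7, 2, 8
d = r₁ − r₂: -1, 4, -1, 7, -1, -1, 0, -7
d²: 1, 16, 1, 49, 1, 1, 0, 49; Σd² = 118
ρ = 1 − 6·118/(8·63) = 1 − 708/504 = -0.405

-0.405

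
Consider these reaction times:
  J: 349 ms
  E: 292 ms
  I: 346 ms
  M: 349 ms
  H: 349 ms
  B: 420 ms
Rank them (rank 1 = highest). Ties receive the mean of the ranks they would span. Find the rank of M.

Sorted (descending): 420, 349, 349, 349, 346, 292
The 3 values of 349 occupy positions 2–4 → average rank 3.
M has value 349 ms → rank 3.

3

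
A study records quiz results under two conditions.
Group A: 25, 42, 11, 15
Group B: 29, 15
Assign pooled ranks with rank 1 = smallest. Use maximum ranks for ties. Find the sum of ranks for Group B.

Sorted (ascending): 11, 15, 15, 25, 29, 42
The 2 values of 15 occupy positions 2–3 → each gets rank 3.
Group B values → pooled ranks: 29→5, 15→3
Rank sum = 5 + 3 = 8

8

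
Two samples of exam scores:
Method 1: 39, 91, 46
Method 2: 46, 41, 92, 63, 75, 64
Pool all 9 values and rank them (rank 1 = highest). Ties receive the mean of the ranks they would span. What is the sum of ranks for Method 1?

17.5

Sorted (descending): 92, 91, 75, 64, 63, 46, 46, 41, 39
The 2 values of 46 occupy positions 6–7 → average rank (6+7)/2 = 6.5.
Method 1 values → pooled ranks: 39→9, 91→2, 46→6.5
Rank sum = 9 + 2 + 6.5 = 17.5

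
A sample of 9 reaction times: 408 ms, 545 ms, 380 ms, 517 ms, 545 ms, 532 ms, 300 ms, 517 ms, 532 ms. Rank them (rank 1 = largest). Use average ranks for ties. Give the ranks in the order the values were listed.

7, 1.5, 8, 5.5, 1.5, 3.5, 9, 5.5, 3.5

Sorted (descending): 545, 545, 532, 532, 517, 517, 408, 380, 300
The 2 values of 545 occupy positions 1–2 → average rank (1+2)/2 = 1.5.
The 2 values of 532 occupy positions 3–4 → average rank (3+4)/2 = 3.5.
The 2 values of 517 occupy positions 5–6 → average rank (5+6)/2 = 5.5.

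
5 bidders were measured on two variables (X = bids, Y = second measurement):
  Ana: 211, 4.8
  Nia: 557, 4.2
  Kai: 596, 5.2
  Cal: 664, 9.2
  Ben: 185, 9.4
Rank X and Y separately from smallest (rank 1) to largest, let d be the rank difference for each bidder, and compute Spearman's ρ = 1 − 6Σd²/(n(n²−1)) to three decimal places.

-0.100

Ranks of variable 1: 2, 3, 4, 5, 1
Ranks of variable 2: 2, 1, 3, 4, 5
d = r₁ − r₂: 0, 2, 1, 1, -4
d²: 0, 4, 1, 1, 16; Σd² = 22
ρ = 1 − 6·22/(5·24) = 1 − 132/120 = -0.100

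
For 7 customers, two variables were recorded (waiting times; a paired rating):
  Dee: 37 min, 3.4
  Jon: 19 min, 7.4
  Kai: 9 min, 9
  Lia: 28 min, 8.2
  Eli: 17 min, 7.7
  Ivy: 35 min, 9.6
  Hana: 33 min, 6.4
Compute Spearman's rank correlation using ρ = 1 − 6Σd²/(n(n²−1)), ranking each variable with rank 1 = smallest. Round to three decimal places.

Ranks of variable 1: 7, 3, 1, 4, 2, 6, 5
Ranks of variable 2: 1, 3, 6, 5, 4, 7, 2
d = r₁ − r₂: 6, 0, -5, -1, -2, -1, 3
d²: 36, 0, 25, 1, 4, 1, 9; Σd² = 76
ρ = 1 − 6·76/(7·48) = 1 − 456/336 = -0.357

-0.357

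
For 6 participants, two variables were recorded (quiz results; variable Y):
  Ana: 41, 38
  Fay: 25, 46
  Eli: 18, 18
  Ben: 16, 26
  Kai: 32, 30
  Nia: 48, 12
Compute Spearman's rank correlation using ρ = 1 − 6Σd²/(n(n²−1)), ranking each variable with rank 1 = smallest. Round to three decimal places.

Ranks of variable 1: 5, 3, 2, 1, 4, 6
Ranks of variable 2: 5, 6, 2, 3, 4, 1
d = r₁ − r₂: 0, -3, 0, -2, 0, 5
d²: 0, 9, 0, 4, 0, 25; Σd² = 38
ρ = 1 − 6·38/(6·35) = 1 − 228/210 = -0.086

-0.086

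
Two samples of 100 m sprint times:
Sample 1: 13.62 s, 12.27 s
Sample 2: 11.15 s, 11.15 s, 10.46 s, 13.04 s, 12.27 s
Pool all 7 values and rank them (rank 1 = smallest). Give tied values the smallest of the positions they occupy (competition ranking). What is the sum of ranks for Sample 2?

Sorted (ascending): 10.46, 11.15, 11.15, 12.27, 12.27, 13.04, 13.62
The 2 values of 11.15 occupy positions 2–3 → each gets rank 2.
The 2 values of 12.27 occupy positions 4–5 → each gets rank 4.
Sample 2 values → pooled ranks: 11.15→2, 11.15→2, 10.46→1, 13.04→6, 12.27→4
Rank sum = 2 + 2 + 1 + 6 + 4 = 15

15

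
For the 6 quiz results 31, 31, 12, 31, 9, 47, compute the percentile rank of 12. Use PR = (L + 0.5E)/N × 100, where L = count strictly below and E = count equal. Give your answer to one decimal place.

N = 6.
Strictly below 12: 1. Equal to 12: 1.
PR = (1 + 0.5·1)/6 × 100 = 25.0

25.0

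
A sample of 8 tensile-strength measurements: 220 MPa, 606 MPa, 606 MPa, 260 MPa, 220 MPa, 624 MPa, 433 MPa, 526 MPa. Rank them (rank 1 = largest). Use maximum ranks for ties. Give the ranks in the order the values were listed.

Sorted (descending): 624, 606, 606, 526, 433, 260, 220, 220
The 2 values of 606 occupy positions 2–3 → each gets rank 3.
The 2 values of 220 occupy positions 7–8 → each gets rank 8.

8, 3, 3, 6, 8, 1, 5, 4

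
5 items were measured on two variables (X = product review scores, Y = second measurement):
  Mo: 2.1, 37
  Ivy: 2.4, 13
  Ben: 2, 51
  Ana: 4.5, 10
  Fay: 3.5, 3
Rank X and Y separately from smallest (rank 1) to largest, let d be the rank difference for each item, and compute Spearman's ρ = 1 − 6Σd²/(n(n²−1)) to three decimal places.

Ranks of variable 1: 2, 3, 1, 5, 4
Ranks of variable 2: 4, 3, 5, 2, 1
d = r₁ − r₂: -2, 0, -4, 3, 3
d²: 4, 0, 16, 9, 9; Σd² = 38
ρ = 1 − 6·38/(5·24) = 1 − 228/120 = -0.900

-0.900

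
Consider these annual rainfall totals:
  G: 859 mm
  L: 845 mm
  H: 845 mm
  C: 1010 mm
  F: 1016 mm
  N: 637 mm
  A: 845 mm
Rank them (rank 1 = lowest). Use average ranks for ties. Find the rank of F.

7

Sorted (ascending): 637, 845, 845, 845, 859, 1010, 1016
The 3 values of 845 occupy positions 2–4 → average rank 3.
F has value 1016 mm → rank 7.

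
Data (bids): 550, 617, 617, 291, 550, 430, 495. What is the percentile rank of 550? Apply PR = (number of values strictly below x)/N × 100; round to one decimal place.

42.9

N = 7.
Strictly below 550: 3. Equal to 550: 2.
PR = 3/7 × 100 = 42.9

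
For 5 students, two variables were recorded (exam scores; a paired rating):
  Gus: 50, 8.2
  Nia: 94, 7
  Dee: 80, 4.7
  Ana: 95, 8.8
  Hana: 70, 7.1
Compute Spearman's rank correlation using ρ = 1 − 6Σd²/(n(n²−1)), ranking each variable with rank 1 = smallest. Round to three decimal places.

0.100

Ranks of variable 1: 1, 4, 3, 5, 2
Ranks of variable 2: 4, 2, 1, 5, 3
d = r₁ − r₂: -3, 2, 2, 0, -1
d²: 9, 4, 4, 0, 1; Σd² = 18
ρ = 1 − 6·18/(5·24) = 1 − 108/120 = 0.100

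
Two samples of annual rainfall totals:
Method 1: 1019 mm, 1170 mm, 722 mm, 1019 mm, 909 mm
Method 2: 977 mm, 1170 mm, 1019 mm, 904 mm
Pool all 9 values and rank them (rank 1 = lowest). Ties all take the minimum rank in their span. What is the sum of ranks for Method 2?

19

Sorted (ascending): 722, 904, 909, 977, 1019, 1019, 1019, 1170, 1170
The 3 values of 1019 occupy positions 5–7 → each gets rank 5.
The 2 values of 1170 occupy positions 8–9 → each gets rank 8.
Method 2 values → pooled ranks: 977→4, 1170→8, 1019→5, 904→2
Rank sum = 4 + 8 + 5 + 2 = 19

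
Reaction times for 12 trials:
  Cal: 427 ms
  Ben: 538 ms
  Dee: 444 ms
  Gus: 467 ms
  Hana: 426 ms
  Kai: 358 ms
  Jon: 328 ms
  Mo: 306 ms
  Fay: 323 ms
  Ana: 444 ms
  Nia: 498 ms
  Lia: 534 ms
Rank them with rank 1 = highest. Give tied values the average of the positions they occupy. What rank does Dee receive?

5.5

Sorted (descending): 538, 534, 498, 467, 444, 444, 427, 426, 358, 328, 323, 306
The 2 values of 444 occupy positions 5–6 → average rank (5+6)/2 = 5.5.
Dee has value 444 ms → rank 5.5.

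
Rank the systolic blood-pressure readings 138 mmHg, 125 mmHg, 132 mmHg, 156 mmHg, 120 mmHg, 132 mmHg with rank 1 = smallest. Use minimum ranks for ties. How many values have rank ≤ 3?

4

Sorted (ascending): 120, 125, 132, 132, 138, 156
The 2 values of 132 occupy positions 3–4 → each gets rank 3.
Ranks ≤ 3: {1, 2, 3, 3} → 4 values.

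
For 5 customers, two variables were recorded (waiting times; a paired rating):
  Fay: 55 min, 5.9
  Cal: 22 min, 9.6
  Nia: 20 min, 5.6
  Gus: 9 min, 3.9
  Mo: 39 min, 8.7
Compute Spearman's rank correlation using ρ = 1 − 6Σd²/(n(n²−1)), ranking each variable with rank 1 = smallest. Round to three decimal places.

Ranks of variable 1: 5, 3, 2, 1, 4
Ranks of variable 2: 3, 5, 2, 1, 4
d = r₁ − r₂: 2, -2, 0, 0, 0
d²: 4, 4, 0, 0, 0; Σd² = 8
ρ = 1 − 6·8/(5·24) = 1 − 48/120 = 0.600

0.600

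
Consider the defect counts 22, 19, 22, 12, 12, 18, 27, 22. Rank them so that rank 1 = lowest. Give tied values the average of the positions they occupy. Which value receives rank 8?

Sorted (ascending): 12, 12, 18, 19, 22, 22, 22, 27
The 2 values of 12 occupy positions 1–2 → average rank (1+2)/2 = 1.5.
The 3 values of 22 occupy positions 5–7 → average rank 6.
Rank 8 → value 27.

27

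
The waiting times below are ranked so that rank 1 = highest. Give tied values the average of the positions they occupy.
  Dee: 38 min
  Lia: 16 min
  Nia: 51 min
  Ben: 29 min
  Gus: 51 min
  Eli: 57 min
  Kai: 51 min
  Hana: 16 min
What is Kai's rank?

3

Sorted (descending): 57, 51, 51, 51, 38, 29, 16, 16
The 3 values of 51 occupy positions 2–4 → average rank 3.
The 2 values of 16 occupy positions 7–8 → average rank (7+8)/2 = 7.5.
Kai has value 51 min → rank 3.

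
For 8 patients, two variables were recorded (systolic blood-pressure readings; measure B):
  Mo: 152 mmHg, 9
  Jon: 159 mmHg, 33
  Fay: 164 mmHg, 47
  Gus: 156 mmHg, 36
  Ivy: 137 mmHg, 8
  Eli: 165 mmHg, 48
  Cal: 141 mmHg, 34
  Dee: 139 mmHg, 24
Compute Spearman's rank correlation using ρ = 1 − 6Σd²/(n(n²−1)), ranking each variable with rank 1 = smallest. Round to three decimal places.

Ranks of variable 1: 4, 6, 7, 5, 1, 8, 3, 2
Ranks of variable 2: 2, 4, 7, 6, 1, 8, 5, 3
d = r₁ − r₂: 2, 2, 0, -1, 0, 0, -2, -1
d²: 4, 4, 0, 1, 0, 0, 4, 1; Σd² = 14
ρ = 1 − 6·14/(8·63) = 1 − 84/504 = 0.833

0.833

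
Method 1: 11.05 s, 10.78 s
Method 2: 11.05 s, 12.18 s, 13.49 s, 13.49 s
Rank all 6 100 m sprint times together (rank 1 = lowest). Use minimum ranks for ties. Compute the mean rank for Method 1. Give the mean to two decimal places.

1.50

Sorted (ascending): 10.78, 11.05, 11.05, 12.18, 13.49, 13.49
The 2 values of 11.05 occupy positions 2–3 → each gets rank 2.
The 2 values of 13.49 occupy positions 5–6 → each gets rank 5.
Method 1 values → pooled ranks: 11.05→2, 10.78→1
Mean rank = (2 + 1) / 2 = 1.50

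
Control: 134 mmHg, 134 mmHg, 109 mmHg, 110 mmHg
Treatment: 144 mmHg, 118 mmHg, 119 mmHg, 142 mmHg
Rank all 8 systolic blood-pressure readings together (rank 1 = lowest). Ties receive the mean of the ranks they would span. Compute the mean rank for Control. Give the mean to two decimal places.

3.50

Sorted (ascending): 109, 110, 118, 119, 134, 134, 142, 144
The 2 values of 134 occupy positions 5–6 → average rank (5+6)/2 = 5.5.
Control values → pooled ranks: 134→5.5, 134→5.5, 109→1, 110→2
Mean rank = (5.5 + 5.5 + 1 + 2) / 4 = 3.50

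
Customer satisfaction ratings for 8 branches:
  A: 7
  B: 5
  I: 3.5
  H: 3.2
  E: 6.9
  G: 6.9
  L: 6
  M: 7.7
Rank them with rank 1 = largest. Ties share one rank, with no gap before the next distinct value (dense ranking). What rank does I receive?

6

Sorted (descending): 7.7, 7, 6.9, 6.9, 6, 5, 3.5, 3.2
The 2 values of 6.9 share dense rank 3.
Remaining distinct values take the next consecutive integers.
I has value 3.5 → rank 6.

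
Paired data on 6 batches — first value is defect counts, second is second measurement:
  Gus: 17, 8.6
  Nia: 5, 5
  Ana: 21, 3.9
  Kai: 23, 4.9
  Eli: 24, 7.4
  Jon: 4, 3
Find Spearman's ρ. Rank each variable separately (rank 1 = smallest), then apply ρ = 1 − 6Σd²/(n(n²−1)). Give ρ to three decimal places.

Ranks of variable 1: 3, 2, 4, 5, 6, 1
Ranks of variable 2: 6, 4, 2, 3, 5, 1
d = r₁ − r₂: -3, -2, 2, 2, 1, 0
d²: 9, 4, 4, 4, 1, 0; Σd² = 22
ρ = 1 − 6·22/(6·35) = 1 − 132/210 = 0.371

0.371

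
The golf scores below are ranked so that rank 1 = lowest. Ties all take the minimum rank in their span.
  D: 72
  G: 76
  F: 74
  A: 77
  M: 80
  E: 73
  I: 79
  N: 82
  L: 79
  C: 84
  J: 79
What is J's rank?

6

Sorted (ascending): 72, 73, 74, 76, 77, 79, 79, 79, 80, 82, 84
The 3 values of 79 occupy positions 6–8 → each gets rank 6.
J has value 79 → rank 6.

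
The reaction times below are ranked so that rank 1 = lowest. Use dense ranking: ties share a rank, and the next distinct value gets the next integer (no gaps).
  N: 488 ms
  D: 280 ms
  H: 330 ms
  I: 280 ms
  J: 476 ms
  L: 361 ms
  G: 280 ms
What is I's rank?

Sorted (ascending): 280, 280, 280, 330, 361, 476, 488
The 3 values of 280 share dense rank 1.
Remaining distinct values take the next consecutive integers.
I has value 280 ms → rank 1.

1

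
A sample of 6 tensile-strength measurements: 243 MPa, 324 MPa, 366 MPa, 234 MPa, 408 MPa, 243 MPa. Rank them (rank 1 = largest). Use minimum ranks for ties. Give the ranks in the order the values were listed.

4, 3, 2, 6, 1, 4

Sorted (descending): 408, 366, 324, 243, 243, 234
The 2 values of 243 occupy positions 4–5 → each gets rank 4.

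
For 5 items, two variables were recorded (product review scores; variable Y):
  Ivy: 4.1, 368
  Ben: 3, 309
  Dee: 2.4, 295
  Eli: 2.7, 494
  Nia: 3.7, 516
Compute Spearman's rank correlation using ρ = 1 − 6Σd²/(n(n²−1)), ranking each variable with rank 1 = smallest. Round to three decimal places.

Ranks of variable 1: 5, 3, 1, 2, 4
Ranks of variable 2: 3, 2, 1, 4, 5
d = r₁ − r₂: 2, 1, 0, -2, -1
d²: 4, 1, 0, 4, 1; Σd² = 10
ρ = 1 − 6·10/(5·24) = 1 − 60/120 = 0.500

0.500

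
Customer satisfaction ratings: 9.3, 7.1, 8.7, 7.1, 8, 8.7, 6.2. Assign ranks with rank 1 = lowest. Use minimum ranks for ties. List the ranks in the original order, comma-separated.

7, 2, 5, 2, 4, 5, 1

Sorted (ascending): 6.2, 7.1, 7.1, 8, 8.7, 8.7, 9.3
The 2 values of 7.1 occupy positions 2–3 → each gets rank 2.
The 2 values of 8.7 occupy positions 5–6 → each gets rank 5.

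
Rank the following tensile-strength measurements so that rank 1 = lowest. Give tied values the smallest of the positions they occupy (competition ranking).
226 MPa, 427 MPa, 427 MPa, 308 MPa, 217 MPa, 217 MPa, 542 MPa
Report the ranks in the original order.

3, 5, 5, 4, 1, 1, 7

Sorted (ascending): 217, 217, 226, 308, 427, 427, 542
The 2 values of 217 occupy positions 1–2 → each gets rank 1.
The 2 values of 427 occupy positions 5–6 → each gets rank 5.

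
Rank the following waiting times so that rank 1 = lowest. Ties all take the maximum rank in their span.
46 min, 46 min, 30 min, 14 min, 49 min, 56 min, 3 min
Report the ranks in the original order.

5, 5, 3, 2, 6, 7, 1

Sorted (ascending): 3, 14, 30, 46, 46, 49, 56
The 2 values of 46 occupy positions 4–5 → each gets rank 5.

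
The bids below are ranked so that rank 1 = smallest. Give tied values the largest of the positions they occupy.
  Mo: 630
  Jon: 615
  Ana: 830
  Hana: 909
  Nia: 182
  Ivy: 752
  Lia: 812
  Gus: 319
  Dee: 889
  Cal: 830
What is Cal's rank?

Sorted (ascending): 182, 319, 615, 630, 752, 812, 830, 830, 889, 909
The 2 values of 830 occupy positions 7–8 → each gets rank 8.
Cal has value 830 → rank 8.

8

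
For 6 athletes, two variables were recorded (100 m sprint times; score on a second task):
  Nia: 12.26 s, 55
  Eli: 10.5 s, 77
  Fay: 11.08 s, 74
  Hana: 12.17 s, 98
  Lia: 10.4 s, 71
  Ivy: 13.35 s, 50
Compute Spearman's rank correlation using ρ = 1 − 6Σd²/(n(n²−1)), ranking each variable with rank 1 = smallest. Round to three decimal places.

Ranks of variable 1: 5, 2, 3, 4, 1, 6
Ranks of variable 2: 2, 5, 4, 6, 3, 1
d = r₁ − r₂: 3, -3, -1, -2, -2, 5
d²: 9, 9, 1, 4, 4, 25; Σd² = 52
ρ = 1 − 6·52/(6·35) = 1 − 312/210 = -0.486

-0.486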